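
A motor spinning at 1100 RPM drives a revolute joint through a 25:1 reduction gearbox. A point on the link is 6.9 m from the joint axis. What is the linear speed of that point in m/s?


omega_motor = 1100 * 2*pi/60 = 115.1917 rad/s
omega_joint = omega_motor / 25 = 4.6077 rad/s
v = omega_joint * r = 4.6077 * 6.9
= 31.7929 m/s


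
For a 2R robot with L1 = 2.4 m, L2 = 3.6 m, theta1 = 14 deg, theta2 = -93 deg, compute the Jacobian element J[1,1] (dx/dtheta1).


J[1,1] = -L1*sin(t1) - L2*sin(t1+t2)
= -2.4*sin(14) - 3.6*sin(-79)
= 2.9532


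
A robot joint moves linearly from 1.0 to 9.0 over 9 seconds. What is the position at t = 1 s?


s = t/T = 1/9 = 0.1111
p(t) = p0 + (pf-p0)*s
= 1.0 + (9.0 - 1.0) * 0.1111
= 1.8889


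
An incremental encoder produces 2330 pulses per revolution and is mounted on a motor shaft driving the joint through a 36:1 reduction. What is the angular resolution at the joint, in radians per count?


counts per rev = 2330
effective counts at joint = 2330 * 36 = 83880
resolution = 2*pi / 83880
= 7.4907e-05 rad/count


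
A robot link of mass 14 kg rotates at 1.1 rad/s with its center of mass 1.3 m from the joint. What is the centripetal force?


F = m * omega^2 * r
= 14 * 1.1^2 * 1.3
= 14 * 1.21 * 1.3
= 22.022 N


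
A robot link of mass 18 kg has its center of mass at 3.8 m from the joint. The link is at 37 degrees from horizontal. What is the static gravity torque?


tau = m*g*L*cos(angle)
= 18 * 9.81 * 3.8 * cos(37 deg)
= 18 * 9.81 * 3.8 * 0.7986
= 535.8876 Nm


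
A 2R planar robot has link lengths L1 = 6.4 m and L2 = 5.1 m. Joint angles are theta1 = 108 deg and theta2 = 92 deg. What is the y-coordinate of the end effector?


Convert angles to radians: theta1 = 1.885, theta2 = 1.6057
y = L1*sin(theta1) + L2*sin(theta1+theta2)
y = 6.0868 + -1.7443
y = 4.3425


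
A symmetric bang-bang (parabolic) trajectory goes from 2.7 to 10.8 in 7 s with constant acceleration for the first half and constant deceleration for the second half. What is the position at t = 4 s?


Symmetric rest-to-rest: each phase covers (pf-p0)/2 in time T/2. 0.5*a*(T/2)^2 = (pf-p0)/2 => a = 4*(pf-p0)/T^2
a = 4*(10.8-2.7)/7^2 = 0.6612
t = 4 is in the deceleration phase (t > T/2).
p = pf - 0.5*a*(T-t)^2 = 10.8 - 0.5*0.6612*3^2
= 7.8245


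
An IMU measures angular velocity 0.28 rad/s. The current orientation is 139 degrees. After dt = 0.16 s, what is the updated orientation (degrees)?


delta_theta = w * dt = 0.28 * 0.16 = 0.0448 rad
= 2.5669 deg
theta_new = 139 + 2.5669 = 141.5669 deg


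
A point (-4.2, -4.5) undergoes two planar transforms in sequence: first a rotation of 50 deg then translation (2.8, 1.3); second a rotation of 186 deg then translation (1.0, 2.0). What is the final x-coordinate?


After transform 1:
x1 = cos(50)*-4.2 - sin(50)*-4.5 + 2.8 = 3.5475
y1 = sin(50)*-4.2 + cos(50)*-4.5 + 1.3 = -4.8099
After transform 2:
x2 = cos(186)*3.5475 - sin(186)*-4.8099 + 1.0
= -3.0308


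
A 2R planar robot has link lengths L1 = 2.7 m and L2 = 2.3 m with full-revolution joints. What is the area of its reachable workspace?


r_max = L1 + L2 = 5.0 m
r_min = |L1 - L2| = 0.4 m
Area = pi*(r_max^2 - r_min^2)
= pi*(25.0 - 0.16)
= pi * 24.84
= 78.0372 m^2


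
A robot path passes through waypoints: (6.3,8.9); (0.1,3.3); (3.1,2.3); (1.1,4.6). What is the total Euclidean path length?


Segment lengths:
  seg1 = sqrt((-6.2)^2 + (-5.6)^2) = 8.3546
  seg2 = sqrt((3.0)^2 + (-1.0)^2) = 3.1623
  seg3 = sqrt((-2.0)^2 + (2.3)^2) = 3.048
Total = 14.5649


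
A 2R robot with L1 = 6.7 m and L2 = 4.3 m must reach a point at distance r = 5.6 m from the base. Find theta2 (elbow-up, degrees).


cos(theta2) = (r^2 - L1^2 - L2^2) / (2*L1*L2)
cos(theta2) = (31.36 - 44.89 - 18.49) / 57.62
cos(theta2) = -0.55571
theta2 = 123.7596 degrees


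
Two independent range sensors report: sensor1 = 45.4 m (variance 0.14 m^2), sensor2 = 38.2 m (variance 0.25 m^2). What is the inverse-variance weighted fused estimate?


w1 = (1/var1) / (1/var1 + 1/var2)
   = 7.1429 / (7.1429 + 4.0) = 0.641
w2 = 1 - w1 = 0.359
fused = w1*s1 + w2*s2 = 29.1026 + 13.7128
= 42.8154 m


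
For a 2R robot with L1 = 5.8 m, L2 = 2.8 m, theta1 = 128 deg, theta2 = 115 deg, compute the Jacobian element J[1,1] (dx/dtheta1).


J[1,1] = -L1*sin(t1) - L2*sin(t1+t2)
= -5.8*sin(128) - 2.8*sin(243)
= -2.0756


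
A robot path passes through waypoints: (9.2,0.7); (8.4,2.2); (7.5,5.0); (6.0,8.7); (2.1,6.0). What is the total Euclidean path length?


Segment lengths:
  seg1 = sqrt((-0.8)^2 + (1.5)^2) = 1.7
  seg2 = sqrt((-0.9)^2 + (2.8)^2) = 2.9411
  seg3 = sqrt((-1.5)^2 + (3.7)^2) = 3.9925
  seg4 = sqrt((-3.9)^2 + (-2.7)^2) = 4.7434
Total = 13.377


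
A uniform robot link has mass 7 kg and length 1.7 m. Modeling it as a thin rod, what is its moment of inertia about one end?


I = (1/3) * m * L^2
= (1/3) * 7 * 1.7^2
= 0.333333 * 7 * 2.89
= 6.7433 kg*m^2


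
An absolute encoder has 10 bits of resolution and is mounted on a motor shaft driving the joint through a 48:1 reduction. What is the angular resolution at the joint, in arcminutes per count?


counts = 2^10 = 1024
effective counts at joint = 1024 * 48 = 49152
resolution = 360*60 / 49152
= 0.4395 arcmin/count


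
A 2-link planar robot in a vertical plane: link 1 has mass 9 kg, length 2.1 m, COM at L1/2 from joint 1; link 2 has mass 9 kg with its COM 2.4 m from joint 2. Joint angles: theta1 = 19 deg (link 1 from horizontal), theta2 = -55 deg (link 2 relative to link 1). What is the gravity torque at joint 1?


Horizontal distance from joint 1 to link-1 COM:
  x_c1 = (L1/2)*cos(t1) = 1.05 * 0.9455 = 0.9928 m
Horizontal distance from joint 1 to link-2 COM:
  x_c2 = L1*cos(t1) + Lc2*cos(t1+t2)
       = 2.1*0.9455 + 2.4*0.809 = 3.9272 m
tau1 = m1*g*x_c1 + m2*g*x_c2
     = 9*9.81*0.9928 + 9*9.81*3.9272
     = 87.6538 + 346.7351
     = 434.3889 Nm


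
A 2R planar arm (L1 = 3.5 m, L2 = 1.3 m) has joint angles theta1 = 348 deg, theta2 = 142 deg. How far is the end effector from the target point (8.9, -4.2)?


End effector via forward kinematics:
x = L1*cos(t1) + L2*cos(t1+t2) = 2.5879
y = L1*sin(t1) + L2*sin(t1+t2) = 0.2682
Distance to target:
d = sqrt((8.9 - 2.5879)^2 + (-4.2 - 0.2682)^2)
= sqrt(39.8427 + 19.9645)
= 7.7335 m


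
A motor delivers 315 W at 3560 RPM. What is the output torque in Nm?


omega = 3560 * 2*pi/60 = 372.8023 rad/s
tau = P / omega = 315 / 372.8023
= 0.845 Nm


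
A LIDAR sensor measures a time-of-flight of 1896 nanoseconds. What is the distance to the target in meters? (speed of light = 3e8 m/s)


tof = 1896 ns = 1.896e-06 s
dist = c * tof / 2
= 3e8 * 1.896e-06 / 2
= 284.4 m


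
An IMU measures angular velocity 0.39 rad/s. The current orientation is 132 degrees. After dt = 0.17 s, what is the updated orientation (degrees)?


delta_theta = w * dt = 0.39 * 0.17 = 0.0663 rad
= 3.7987 deg
theta_new = 132 + 3.7987 = 135.7987 deg


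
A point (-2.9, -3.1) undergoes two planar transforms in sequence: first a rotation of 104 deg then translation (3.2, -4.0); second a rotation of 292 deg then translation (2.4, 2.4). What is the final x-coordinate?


After transform 1:
x1 = cos(104)*-2.9 - sin(104)*-3.1 + 3.2 = 6.9095
y1 = sin(104)*-2.9 + cos(104)*-3.1 + -4.0 = -6.0639
After transform 2:
x2 = cos(292)*6.9095 - sin(292)*-6.0639 + 2.4
= -0.634


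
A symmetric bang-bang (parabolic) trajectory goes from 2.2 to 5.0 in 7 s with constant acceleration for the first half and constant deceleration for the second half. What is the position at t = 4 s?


Symmetric rest-to-rest: each phase covers (pf-p0)/2 in time T/2. 0.5*a*(T/2)^2 = (pf-p0)/2 => a = 4*(pf-p0)/T^2
a = 4*(5.0-2.2)/7^2 = 0.2286
t = 4 is in the deceleration phase (t > T/2).
p = pf - 0.5*a*(T-t)^2 = 5.0 - 0.5*0.2286*3^2
= 3.9714


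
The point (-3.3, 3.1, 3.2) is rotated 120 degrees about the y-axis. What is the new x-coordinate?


Rotation about y-axis: x' = x*cos(theta) + z*sin(theta)
= -3.3 * -0.5 + 3.2 * 0.866
= 4.4213


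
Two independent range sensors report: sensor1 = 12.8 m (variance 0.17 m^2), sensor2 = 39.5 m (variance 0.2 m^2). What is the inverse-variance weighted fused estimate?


w1 = (1/var1) / (1/var1 + 1/var2)
   = 5.8824 / (5.8824 + 5.0) = 0.5405
w2 = 1 - w1 = 0.4595
fused = w1*s1 + w2*s2 = 6.9189 + 18.1486
= 25.0676 m


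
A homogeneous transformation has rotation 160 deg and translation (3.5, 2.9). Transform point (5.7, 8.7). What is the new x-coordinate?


x' = cos(theta)*px - sin(theta)*py + tx
= -0.9397*5.7 - 0.342*8.7 + 3.5
= -4.8318


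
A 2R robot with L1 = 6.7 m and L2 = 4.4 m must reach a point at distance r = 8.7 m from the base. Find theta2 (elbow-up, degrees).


cos(theta2) = (r^2 - L1^2 - L2^2) / (2*L1*L2)
cos(theta2) = (75.69 - 44.89 - 19.36) / 58.96
cos(theta2) = 0.19403
theta2 = 78.8119 degrees


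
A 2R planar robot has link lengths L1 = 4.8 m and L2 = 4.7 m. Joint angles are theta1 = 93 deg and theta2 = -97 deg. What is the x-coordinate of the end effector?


Convert angles to radians: theta1 = 1.6232, theta2 = -1.693
x = L1*cos(theta1) + L2*cos(theta1+theta2)
x = -0.2512 + 4.6886
x = 4.4373


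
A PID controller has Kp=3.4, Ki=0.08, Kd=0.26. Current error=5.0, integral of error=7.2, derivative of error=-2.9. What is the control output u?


u = Kp*e + Ki*int(e) + Kd*de/dt
= 3.4*5.0 + 0.08*7.2 + 0.26*(-2.9)
= 17.0 + 0.576 + -0.754
= 16.822


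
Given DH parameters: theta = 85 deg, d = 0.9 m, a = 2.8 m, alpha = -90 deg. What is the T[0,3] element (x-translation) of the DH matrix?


T[0,3] = a * cos(theta)
= 2.8 * cos(85 deg)
= 2.8 * 0.0872
= 0.244


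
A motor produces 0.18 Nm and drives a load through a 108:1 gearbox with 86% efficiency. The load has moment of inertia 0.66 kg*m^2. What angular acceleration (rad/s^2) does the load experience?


tau_out = tau_motor * N * eta
= 0.18 * 108 * 0.86 = 16.7184 Nm
alpha = tau_out / I = 16.7184 / 0.66
= 25.3309 rad/s^2


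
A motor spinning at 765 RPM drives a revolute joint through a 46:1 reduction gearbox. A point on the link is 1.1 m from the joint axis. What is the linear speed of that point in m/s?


omega_motor = 765 * 2*pi/60 = 80.1106 rad/s
omega_joint = omega_motor / 46 = 1.7415 rad/s
v = omega_joint * r = 1.7415 * 1.1
= 1.9157 m/s


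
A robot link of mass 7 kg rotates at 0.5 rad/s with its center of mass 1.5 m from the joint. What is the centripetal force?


F = m * omega^2 * r
= 7 * 0.5^2 * 1.5
= 7 * 0.25 * 1.5
= 2.625 N


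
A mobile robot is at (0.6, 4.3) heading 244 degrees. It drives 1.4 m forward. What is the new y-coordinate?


y_new = y0 + d*sin(theta)
= 4.3 + 1.4*sin(244)
= 4.3 + -1.2583
= 3.0417


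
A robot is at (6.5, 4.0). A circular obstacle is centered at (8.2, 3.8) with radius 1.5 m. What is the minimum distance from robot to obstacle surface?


center_dist = sqrt((6.5-8.2)^2 + (4.0-3.8)^2)
= sqrt(2.89 + 0.04)
= 1.7117
min_dist = center_dist - radius = 1.7117 - 1.5 = 0.2117 m


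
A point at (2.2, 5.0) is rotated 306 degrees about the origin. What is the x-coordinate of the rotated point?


x' = x*cos(theta) - y*sin(theta)
cos(306 deg) = 0.5878, sin(306 deg) = -0.809
x' = 2.2 * 0.5878 - 5.0 * -0.809
= 1.2931 - -4.0451
= 5.3382


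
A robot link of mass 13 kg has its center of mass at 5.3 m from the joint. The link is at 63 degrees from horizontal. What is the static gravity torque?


tau = m*g*L*cos(angle)
= 13 * 9.81 * 5.3 * cos(63 deg)
= 13 * 9.81 * 5.3 * 0.454
= 306.8563 Nm


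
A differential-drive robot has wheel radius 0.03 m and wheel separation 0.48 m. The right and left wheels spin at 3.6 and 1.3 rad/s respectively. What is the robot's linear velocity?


vR = r*wR = 0.03*3.6 = 0.108 m/s
vL = r*wL = 0.03*1.3 = 0.039 m/s
v = (vR+vL)/2 = 0.0735 m/s
omega = (vR-vL)/L = 0.1438 rad/s
linear velocity = 0.0735 m/s


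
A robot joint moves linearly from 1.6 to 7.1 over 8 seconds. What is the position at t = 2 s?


s = t/T = 2/8 = 0.25
p(t) = p0 + (pf-p0)*s
= 1.6 + (7.1 - 1.6) * 0.25
= 2.975


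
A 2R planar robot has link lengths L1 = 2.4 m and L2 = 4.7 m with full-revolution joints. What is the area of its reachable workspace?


r_max = L1 + L2 = 7.1 m
r_min = |L1 - L2| = 2.3 m
Area = pi*(r_max^2 - r_min^2)
= pi*(50.41 - 5.29)
= pi * 45.12
= 141.7487 m^2


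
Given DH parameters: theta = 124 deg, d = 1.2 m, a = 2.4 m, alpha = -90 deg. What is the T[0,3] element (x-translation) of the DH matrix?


T[0,3] = a * cos(theta)
= 2.4 * cos(124 deg)
= 2.4 * -0.5592
= -1.3421


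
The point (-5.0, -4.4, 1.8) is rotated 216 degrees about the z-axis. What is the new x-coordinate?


Rotation about z-axis: x' = x*cos(theta) - y*sin(theta)
= -5.0 * -0.809 - -4.4 * -0.5878
= 1.4588


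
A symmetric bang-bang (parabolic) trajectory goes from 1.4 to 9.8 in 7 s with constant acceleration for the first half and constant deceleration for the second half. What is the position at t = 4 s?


Symmetric rest-to-rest: each phase covers (pf-p0)/2 in time T/2. 0.5*a*(T/2)^2 = (pf-p0)/2 => a = 4*(pf-p0)/T^2
a = 4*(9.8-1.4)/7^2 = 0.6857
t = 4 is in the deceleration phase (t > T/2).
p = pf - 0.5*a*(T-t)^2 = 9.8 - 0.5*0.6857*3^2
= 6.7143


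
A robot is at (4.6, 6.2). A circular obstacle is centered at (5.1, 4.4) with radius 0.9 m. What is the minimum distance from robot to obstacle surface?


center_dist = sqrt((4.6-5.1)^2 + (6.2-4.4)^2)
= sqrt(0.25 + 3.24)
= 1.8682
min_dist = center_dist - radius = 1.8682 - 0.9 = 0.9682 m


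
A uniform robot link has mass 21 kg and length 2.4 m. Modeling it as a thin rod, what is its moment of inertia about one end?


I = (1/3) * m * L^2
= (1/3) * 21 * 2.4^2
= 0.333333 * 21 * 5.76
= 40.32 kg*m^2


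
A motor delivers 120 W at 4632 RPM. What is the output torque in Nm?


omega = 4632 * 2*pi/60 = 485.0619 rad/s
tau = P / omega = 120 / 485.0619
= 0.2474 Nm


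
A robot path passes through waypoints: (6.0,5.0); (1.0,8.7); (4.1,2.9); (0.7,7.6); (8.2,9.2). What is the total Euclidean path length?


Segment lengths:
  seg1 = sqrt((-5.0)^2 + (3.7)^2) = 6.2201
  seg2 = sqrt((3.1)^2 + (-5.8)^2) = 6.5765
  seg3 = sqrt((-3.4)^2 + (4.7)^2) = 5.8009
  seg4 = sqrt((7.5)^2 + (1.6)^2) = 7.6688
Total = 26.2662


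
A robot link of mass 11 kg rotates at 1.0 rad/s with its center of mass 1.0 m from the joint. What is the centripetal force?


F = m * omega^2 * r
= 11 * 1.0^2 * 1.0
= 11 * 1.0 * 1.0
= 11.0 N


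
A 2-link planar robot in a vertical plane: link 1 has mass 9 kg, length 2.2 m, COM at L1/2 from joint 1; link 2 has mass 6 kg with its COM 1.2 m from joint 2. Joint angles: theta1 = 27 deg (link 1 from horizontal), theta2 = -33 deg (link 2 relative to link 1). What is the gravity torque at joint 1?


Horizontal distance from joint 1 to link-1 COM:
  x_c1 = (L1/2)*cos(t1) = 1.1 * 0.891 = 0.9801 m
Horizontal distance from joint 1 to link-2 COM:
  x_c2 = L1*cos(t1) + Lc2*cos(t1+t2)
       = 2.2*0.891 + 1.2*0.9945 = 3.1536 m
tau1 = m1*g*x_c1 + m2*g*x_c2
     = 9*9.81*0.9801 + 6*9.81*3.1536
     = 86.5337 + 185.6233
     = 272.1569 Nm


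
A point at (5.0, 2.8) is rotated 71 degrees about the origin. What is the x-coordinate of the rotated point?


x' = x*cos(theta) - y*sin(theta)
cos(71 deg) = 0.3256, sin(71 deg) = 0.9455
x' = 5.0 * 0.3256 - 2.8 * 0.9455
= 1.6278 - 2.6475
= -1.0196


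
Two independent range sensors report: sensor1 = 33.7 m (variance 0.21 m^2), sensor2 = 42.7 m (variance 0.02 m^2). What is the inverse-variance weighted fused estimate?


w1 = (1/var1) / (1/var1 + 1/var2)
   = 4.7619 / (4.7619 + 50.0) = 0.087
w2 = 1 - w1 = 0.913
fused = w1*s1 + w2*s2 = 2.9304 + 38.987
= 41.9174 m


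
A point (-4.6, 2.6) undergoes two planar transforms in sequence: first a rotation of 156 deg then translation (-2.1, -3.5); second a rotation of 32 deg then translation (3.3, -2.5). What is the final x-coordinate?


After transform 1:
x1 = cos(156)*-4.6 - sin(156)*2.6 + -2.1 = 1.0448
y1 = sin(156)*-4.6 + cos(156)*2.6 + -3.5 = -7.7462
After transform 2:
x2 = cos(32)*1.0448 - sin(32)*-7.7462 + 3.3
= 8.2909


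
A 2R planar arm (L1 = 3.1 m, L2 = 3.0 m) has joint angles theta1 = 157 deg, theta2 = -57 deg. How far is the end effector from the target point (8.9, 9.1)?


End effector via forward kinematics:
x = L1*cos(t1) + L2*cos(t1+t2) = -3.3745
y = L1*sin(t1) + L2*sin(t1+t2) = 4.1657
Distance to target:
d = sqrt((8.9 - -3.3745)^2 + (9.1 - 4.1657)^2)
= sqrt(150.6636 + 24.3474)
= 13.2292 m


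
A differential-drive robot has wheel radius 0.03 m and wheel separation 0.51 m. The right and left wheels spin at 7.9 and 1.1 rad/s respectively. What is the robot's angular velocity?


vR = r*wR = 0.03*7.9 = 0.237 m/s
vL = r*wL = 0.03*1.1 = 0.033 m/s
v = (vR+vL)/2 = 0.135 m/s
omega = (vR-vL)/L = 0.4 rad/s
angular velocity = 0.4 rad/s


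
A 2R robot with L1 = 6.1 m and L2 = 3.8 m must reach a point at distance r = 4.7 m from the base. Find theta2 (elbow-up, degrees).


cos(theta2) = (r^2 - L1^2 - L2^2) / (2*L1*L2)
cos(theta2) = (22.09 - 37.21 - 14.44) / 46.36
cos(theta2) = -0.637619
theta2 = 129.6145 degrees


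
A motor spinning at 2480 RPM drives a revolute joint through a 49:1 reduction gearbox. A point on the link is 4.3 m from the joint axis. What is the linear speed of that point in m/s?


omega_motor = 2480 * 2*pi/60 = 259.705 rad/s
omega_joint = omega_motor / 49 = 5.3001 rad/s
v = omega_joint * r = 5.3001 * 4.3
= 22.7904 m/s


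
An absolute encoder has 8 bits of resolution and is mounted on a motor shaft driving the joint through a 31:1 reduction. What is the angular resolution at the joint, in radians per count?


counts = 2^8 = 256
effective counts at joint = 256 * 31 = 7936
resolution = 2*pi / 7936
= 7.9173e-04 rad/count


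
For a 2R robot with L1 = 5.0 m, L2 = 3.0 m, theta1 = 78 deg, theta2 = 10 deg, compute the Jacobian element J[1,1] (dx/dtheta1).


J[1,1] = -L1*sin(t1) - L2*sin(t1+t2)
= -5.0*sin(78) - 3.0*sin(88)
= -7.8889


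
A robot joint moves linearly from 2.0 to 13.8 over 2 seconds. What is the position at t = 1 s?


s = t/T = 1/2 = 0.5
p(t) = p0 + (pf-p0)*s
= 2.0 + (13.8 - 2.0) * 0.5
= 7.9


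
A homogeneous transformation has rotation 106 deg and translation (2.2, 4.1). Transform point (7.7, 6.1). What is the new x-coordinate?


x' = cos(theta)*px - sin(theta)*py + tx
= -0.2756*7.7 - 0.9613*6.1 + 2.2
= -5.7861


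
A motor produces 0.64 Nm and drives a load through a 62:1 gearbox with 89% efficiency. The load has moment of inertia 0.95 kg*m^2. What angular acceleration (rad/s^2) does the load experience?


tau_out = tau_motor * N * eta
= 0.64 * 62 * 0.89 = 35.3152 Nm
alpha = tau_out / I = 35.3152 / 0.95
= 37.1739 rad/s^2


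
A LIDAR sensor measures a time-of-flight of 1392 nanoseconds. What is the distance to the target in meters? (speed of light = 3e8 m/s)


tof = 1392 ns = 1.392e-06 s
dist = c * tof / 2
= 3e8 * 1.392e-06 / 2
= 208.8 m


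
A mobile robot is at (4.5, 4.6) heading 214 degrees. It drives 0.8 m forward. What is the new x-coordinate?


x_new = x0 + d*cos(theta)
= 4.5 + 0.8*cos(214)
= 4.5 + -0.6632
= 3.8368


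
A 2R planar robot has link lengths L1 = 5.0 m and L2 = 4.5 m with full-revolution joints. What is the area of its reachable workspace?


r_max = L1 + L2 = 9.5 m
r_min = |L1 - L2| = 0.5 m
Area = pi*(r_max^2 - r_min^2)
= pi*(90.25 - 0.25)
= pi * 90.0
= 282.7433 m^2


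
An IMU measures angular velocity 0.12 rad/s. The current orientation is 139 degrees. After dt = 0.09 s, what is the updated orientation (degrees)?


delta_theta = w * dt = 0.12 * 0.09 = 0.0108 rad
= 0.6188 deg
theta_new = 139 + 0.6188 = 139.6188 deg


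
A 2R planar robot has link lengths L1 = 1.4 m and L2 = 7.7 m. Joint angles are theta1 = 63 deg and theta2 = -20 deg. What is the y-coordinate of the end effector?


Convert angles to radians: theta1 = 1.0996, theta2 = -0.3491
y = L1*sin(theta1) + L2*sin(theta1+theta2)
y = 1.2474 + 5.2514
y = 6.4988


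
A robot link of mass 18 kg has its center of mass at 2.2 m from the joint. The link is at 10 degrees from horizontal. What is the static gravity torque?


tau = m*g*L*cos(angle)
= 18 * 9.81 * 2.2 * cos(10 deg)
= 18 * 9.81 * 2.2 * 0.9848
= 382.5742 Nm


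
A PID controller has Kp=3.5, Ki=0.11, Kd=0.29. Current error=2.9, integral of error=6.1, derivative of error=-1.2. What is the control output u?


u = Kp*e + Ki*int(e) + Kd*de/dt
= 3.5*2.9 + 0.11*6.1 + 0.29*(-1.2)
= 10.15 + 0.671 + -0.348
= 10.473


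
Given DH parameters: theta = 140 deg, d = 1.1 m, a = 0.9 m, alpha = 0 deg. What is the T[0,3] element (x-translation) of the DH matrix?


T[0,3] = a * cos(theta)
= 0.9 * cos(140 deg)
= 0.9 * -0.766
= -0.6894


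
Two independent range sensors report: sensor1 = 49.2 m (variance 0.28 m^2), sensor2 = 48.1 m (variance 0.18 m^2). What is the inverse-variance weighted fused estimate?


w1 = (1/var1) / (1/var1 + 1/var2)
   = 3.5714 / (3.5714 + 5.5556) = 0.3913
w2 = 1 - w1 = 0.6087
fused = w1*s1 + w2*s2 = 19.2522 + 29.2783
= 48.5304 m


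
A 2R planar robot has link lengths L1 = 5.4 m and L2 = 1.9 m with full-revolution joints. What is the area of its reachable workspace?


r_max = L1 + L2 = 7.3 m
r_min = |L1 - L2| = 3.5 m
Area = pi*(r_max^2 - r_min^2)
= pi*(53.29 - 12.25)
= pi * 41.04
= 128.931 m^2


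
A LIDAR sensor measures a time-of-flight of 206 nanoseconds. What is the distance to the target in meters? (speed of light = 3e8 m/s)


tof = 206 ns = 2.06e-07 s
dist = c * tof / 2
= 3e8 * 2.06e-07 / 2
= 30.9 m


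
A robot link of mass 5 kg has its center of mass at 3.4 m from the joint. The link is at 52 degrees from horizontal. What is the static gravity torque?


tau = m*g*L*cos(angle)
= 5 * 9.81 * 3.4 * cos(52 deg)
= 5 * 9.81 * 3.4 * 0.6157
= 102.6739 Nm


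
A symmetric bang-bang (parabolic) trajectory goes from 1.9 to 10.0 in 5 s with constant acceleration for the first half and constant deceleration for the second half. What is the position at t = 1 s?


Symmetric rest-to-rest: each phase covers (pf-p0)/2 in time T/2. 0.5*a*(T/2)^2 = (pf-p0)/2 => a = 4*(pf-p0)/T^2
a = 4*(10.0-1.9)/5^2 = 1.296
t = 1 is in the acceleration phase (t <= T/2).
p = p0 + 0.5*a*t^2 = 1.9 + 0.5*1.296*1^2
= 2.548


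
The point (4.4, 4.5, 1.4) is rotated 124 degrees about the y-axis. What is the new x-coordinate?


Rotation about y-axis: x' = x*cos(theta) + z*sin(theta)
= 4.4 * -0.5592 + 1.4 * 0.829
= -1.2998


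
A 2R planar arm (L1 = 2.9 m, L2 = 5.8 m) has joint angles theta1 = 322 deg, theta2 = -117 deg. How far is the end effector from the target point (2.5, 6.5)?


End effector via forward kinematics:
x = L1*cos(t1) + L2*cos(t1+t2) = -2.9714
y = L1*sin(t1) + L2*sin(t1+t2) = -4.2366
Distance to target:
d = sqrt((2.5 - -2.9714)^2 + (6.5 - -4.2366)^2)
= sqrt(29.9357 + 115.2747)
= 12.0503 m


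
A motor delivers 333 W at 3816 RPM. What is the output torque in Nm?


omega = 3816 * 2*pi/60 = 399.6106 rad/s
tau = P / omega = 333 / 399.6106
= 0.8333 Nm


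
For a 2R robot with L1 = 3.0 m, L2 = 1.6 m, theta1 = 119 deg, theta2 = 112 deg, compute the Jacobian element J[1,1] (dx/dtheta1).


J[1,1] = -L1*sin(t1) - L2*sin(t1+t2)
= -3.0*sin(119) - 1.6*sin(231)
= -1.3804


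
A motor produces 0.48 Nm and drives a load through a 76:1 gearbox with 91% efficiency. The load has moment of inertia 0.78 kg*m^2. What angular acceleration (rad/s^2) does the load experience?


tau_out = tau_motor * N * eta
= 0.48 * 76 * 0.91 = 33.1968 Nm
alpha = tau_out / I = 33.1968 / 0.78
= 42.56 rad/s^2


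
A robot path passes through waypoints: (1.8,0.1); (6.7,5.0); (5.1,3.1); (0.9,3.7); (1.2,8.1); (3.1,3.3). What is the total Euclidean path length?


Segment lengths:
  seg1 = sqrt((4.9)^2 + (4.9)^2) = 6.9296
  seg2 = sqrt((-1.6)^2 + (-1.9)^2) = 2.4839
  seg3 = sqrt((-4.2)^2 + (0.6)^2) = 4.2426
  seg4 = sqrt((0.3)^2 + (4.4)^2) = 4.4102
  seg5 = sqrt((1.9)^2 + (-4.8)^2) = 5.1624
Total = 23.2288


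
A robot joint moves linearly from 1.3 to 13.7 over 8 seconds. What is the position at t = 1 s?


s = t/T = 1/8 = 0.125
p(t) = p0 + (pf-p0)*s
= 1.3 + (13.7 - 1.3) * 0.125
= 2.85


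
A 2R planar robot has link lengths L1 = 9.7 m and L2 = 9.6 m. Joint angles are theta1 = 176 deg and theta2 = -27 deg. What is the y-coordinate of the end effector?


Convert angles to radians: theta1 = 3.0718, theta2 = -0.4712
y = L1*sin(theta1) + L2*sin(theta1+theta2)
y = 0.6766 + 4.9444
y = 5.621


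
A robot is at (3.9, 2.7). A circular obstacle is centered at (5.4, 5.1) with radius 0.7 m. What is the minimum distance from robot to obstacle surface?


center_dist = sqrt((3.9-5.4)^2 + (2.7-5.1)^2)
= sqrt(2.25 + 5.76)
= 2.8302
min_dist = center_dist - radius = 2.8302 - 0.7 = 2.1302 m


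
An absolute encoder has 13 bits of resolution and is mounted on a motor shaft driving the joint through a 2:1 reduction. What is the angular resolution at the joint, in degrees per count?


counts = 2^13 = 8192
effective counts at joint = 8192 * 2 = 16384
resolution = 360 / 16384
= 0.022 deg/count


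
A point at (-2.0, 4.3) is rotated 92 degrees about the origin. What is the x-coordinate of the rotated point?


x' = x*cos(theta) - y*sin(theta)
cos(92 deg) = -0.0349, sin(92 deg) = 0.9994
x' = -2.0 * -0.0349 - 4.3 * 0.9994
= 0.0698 - 4.2974
= -4.2276


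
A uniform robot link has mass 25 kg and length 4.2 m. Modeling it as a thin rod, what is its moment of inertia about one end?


I = (1/3) * m * L^2
= (1/3) * 25 * 4.2^2
= 0.333333 * 25 * 17.64
= 147.0 kg*m^2


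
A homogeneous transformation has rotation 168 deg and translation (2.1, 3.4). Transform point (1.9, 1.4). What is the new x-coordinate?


x' = cos(theta)*px - sin(theta)*py + tx
= -0.9781*1.9 - 0.2079*1.4 + 2.1
= -0.0496


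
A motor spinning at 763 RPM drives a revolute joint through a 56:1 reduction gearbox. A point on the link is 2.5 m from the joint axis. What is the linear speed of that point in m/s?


omega_motor = 763 * 2*pi/60 = 79.9012 rad/s
omega_joint = omega_motor / 56 = 1.4268 rad/s
v = omega_joint * r = 1.4268 * 2.5
= 3.567 m/s


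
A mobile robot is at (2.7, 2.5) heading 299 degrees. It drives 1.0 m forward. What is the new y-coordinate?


y_new = y0 + d*sin(theta)
= 2.5 + 1.0*sin(299)
= 2.5 + -0.8746
= 1.6254


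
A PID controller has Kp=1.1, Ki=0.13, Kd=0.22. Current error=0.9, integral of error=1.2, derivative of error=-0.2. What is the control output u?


u = Kp*e + Ki*int(e) + Kd*de/dt
= 1.1*0.9 + 0.13*1.2 + 0.22*(-0.2)
= 0.99 + 0.156 + -0.044
= 1.102


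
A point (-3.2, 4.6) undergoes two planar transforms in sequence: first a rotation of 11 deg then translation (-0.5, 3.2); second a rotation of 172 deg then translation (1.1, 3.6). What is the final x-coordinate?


After transform 1:
x1 = cos(11)*-3.2 - sin(11)*4.6 + -0.5 = -4.5189
y1 = sin(11)*-3.2 + cos(11)*4.6 + 3.2 = 7.1049
After transform 2:
x2 = cos(172)*-4.5189 - sin(172)*7.1049 + 1.1
= 4.5861


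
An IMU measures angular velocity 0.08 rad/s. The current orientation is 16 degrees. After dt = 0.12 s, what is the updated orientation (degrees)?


delta_theta = w * dt = 0.08 * 0.12 = 0.0096 rad
= 0.55 deg
theta_new = 16 + 0.55 = 16.55 deg


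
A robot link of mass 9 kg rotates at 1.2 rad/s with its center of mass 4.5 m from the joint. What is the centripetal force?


F = m * omega^2 * r
= 9 * 1.2^2 * 4.5
= 9 * 1.44 * 4.5
= 58.32 N


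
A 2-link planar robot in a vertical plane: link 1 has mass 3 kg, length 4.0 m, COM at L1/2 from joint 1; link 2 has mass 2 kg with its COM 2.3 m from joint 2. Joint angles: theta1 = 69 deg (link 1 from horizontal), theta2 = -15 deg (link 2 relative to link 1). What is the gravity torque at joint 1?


Horizontal distance from joint 1 to link-1 COM:
  x_c1 = (L1/2)*cos(t1) = 2.0 * 0.3584 = 0.7167 m
Horizontal distance from joint 1 to link-2 COM:
  x_c2 = L1*cos(t1) + Lc2*cos(t1+t2)
       = 4.0*0.3584 + 2.3*0.5878 = 2.7854 m
tau1 = m1*g*x_c1 + m2*g*x_c2
     = 3*9.81*0.7167 + 2*9.81*2.7854
     = 21.0935 + 54.6491
     = 75.7427 Nm


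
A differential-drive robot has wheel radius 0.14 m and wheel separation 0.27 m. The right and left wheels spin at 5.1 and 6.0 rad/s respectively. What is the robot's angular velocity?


vR = r*wR = 0.14*5.1 = 0.714 m/s
vL = r*wL = 0.14*6.0 = 0.84 m/s
v = (vR+vL)/2 = 0.777 m/s
omega = (vR-vL)/L = -0.4667 rad/s
angular velocity = -0.4667 rad/s


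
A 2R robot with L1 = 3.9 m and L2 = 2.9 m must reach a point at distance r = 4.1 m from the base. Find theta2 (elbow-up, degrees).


cos(theta2) = (r^2 - L1^2 - L2^2) / (2*L1*L2)
cos(theta2) = (16.81 - 15.21 - 8.41) / 22.62
cos(theta2) = -0.301061
theta2 = 107.5213 degrees


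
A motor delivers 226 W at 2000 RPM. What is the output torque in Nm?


omega = 2000 * 2*pi/60 = 209.4395 rad/s
tau = P / omega = 226 / 209.4395
= 1.0791 Nm


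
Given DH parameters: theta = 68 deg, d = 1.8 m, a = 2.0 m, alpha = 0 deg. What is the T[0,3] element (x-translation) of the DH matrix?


T[0,3] = a * cos(theta)
= 2.0 * cos(68 deg)
= 2.0 * 0.3746
= 0.7492


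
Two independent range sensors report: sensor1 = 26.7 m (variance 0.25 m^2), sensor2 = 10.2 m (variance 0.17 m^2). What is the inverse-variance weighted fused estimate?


w1 = (1/var1) / (1/var1 + 1/var2)
   = 4.0 / (4.0 + 5.8824) = 0.4048
w2 = 1 - w1 = 0.5952
fused = w1*s1 + w2*s2 = 10.8071 + 6.0714
= 16.8786 m


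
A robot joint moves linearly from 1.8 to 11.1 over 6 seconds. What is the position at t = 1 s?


s = t/T = 1/6 = 0.1667
p(t) = p0 + (pf-p0)*s
= 1.8 + (11.1 - 1.8) * 0.1667
= 3.35


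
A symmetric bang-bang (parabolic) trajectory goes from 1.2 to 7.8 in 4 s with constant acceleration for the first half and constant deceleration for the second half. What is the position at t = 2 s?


Symmetric rest-to-rest: each phase covers (pf-p0)/2 in time T/2. 0.5*a*(T/2)^2 = (pf-p0)/2 => a = 4*(pf-p0)/T^2
a = 4*(7.8-1.2)/4^2 = 1.65
t = 2 is in the acceleration phase (t <= T/2).
p = p0 + 0.5*a*t^2 = 1.2 + 0.5*1.65*2^2
= 4.5


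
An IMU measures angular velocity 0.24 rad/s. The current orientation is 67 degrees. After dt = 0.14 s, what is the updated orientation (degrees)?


delta_theta = w * dt = 0.24 * 0.14 = 0.0336 rad
= 1.9251 deg
theta_new = 67 + 1.9251 = 68.9251 deg


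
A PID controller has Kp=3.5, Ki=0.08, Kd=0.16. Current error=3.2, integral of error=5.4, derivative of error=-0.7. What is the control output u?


u = Kp*e + Ki*int(e) + Kd*de/dt
= 3.5*3.2 + 0.08*5.4 + 0.16*(-0.7)
= 11.2 + 0.432 + -0.112
= 11.52


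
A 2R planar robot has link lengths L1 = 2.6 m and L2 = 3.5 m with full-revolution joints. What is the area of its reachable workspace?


r_max = L1 + L2 = 6.1 m
r_min = |L1 - L2| = 0.9 m
Area = pi*(r_max^2 - r_min^2)
= pi*(37.21 - 0.81)
= pi * 36.4
= 114.354 m^2


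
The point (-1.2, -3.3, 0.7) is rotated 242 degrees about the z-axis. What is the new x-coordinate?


Rotation about z-axis: x' = x*cos(theta) - y*sin(theta)
= -1.2 * -0.4695 - -3.3 * -0.8829
= -2.3504


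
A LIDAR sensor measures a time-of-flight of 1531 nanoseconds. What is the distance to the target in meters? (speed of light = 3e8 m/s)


tof = 1531 ns = 1.531e-06 s
dist = c * tof / 2
= 3e8 * 1.531e-06 / 2
= 229.65 m


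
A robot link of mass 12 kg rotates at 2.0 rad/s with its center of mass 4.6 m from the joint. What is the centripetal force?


F = m * omega^2 * r
= 12 * 2.0^2 * 4.6
= 12 * 4.0 * 4.6
= 220.8 N


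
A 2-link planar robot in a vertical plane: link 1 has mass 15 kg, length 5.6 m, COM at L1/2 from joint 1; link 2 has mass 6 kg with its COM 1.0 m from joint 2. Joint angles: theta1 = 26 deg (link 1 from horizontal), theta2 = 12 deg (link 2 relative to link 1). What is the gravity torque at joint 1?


Horizontal distance from joint 1 to link-1 COM:
  x_c1 = (L1/2)*cos(t1) = 2.8 * 0.8988 = 2.5166 m
Horizontal distance from joint 1 to link-2 COM:
  x_c2 = L1*cos(t1) + Lc2*cos(t1+t2)
       = 5.6*0.8988 + 1.0*0.788 = 5.8213 m
tau1 = m1*g*x_c1 + m2*g*x_c2
     = 15*9.81*2.5166 + 6*9.81*5.8213
     = 370.3211 + 342.6392
     = 712.9603 Nm


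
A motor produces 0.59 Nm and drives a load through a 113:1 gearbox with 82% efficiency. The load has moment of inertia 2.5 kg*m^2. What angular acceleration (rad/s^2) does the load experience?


tau_out = tau_motor * N * eta
= 0.59 * 113 * 0.82 = 54.6694 Nm
alpha = tau_out / I = 54.6694 / 2.5
= 21.8678 rad/s^2


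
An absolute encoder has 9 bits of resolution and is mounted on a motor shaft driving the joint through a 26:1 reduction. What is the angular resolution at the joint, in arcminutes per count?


counts = 2^9 = 512
effective counts at joint = 512 * 26 = 13312
resolution = 360*60 / 13312
= 1.6226 arcmin/count


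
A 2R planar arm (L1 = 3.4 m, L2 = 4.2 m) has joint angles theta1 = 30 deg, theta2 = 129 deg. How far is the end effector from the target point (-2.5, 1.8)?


End effector via forward kinematics:
x = L1*cos(t1) + L2*cos(t1+t2) = -0.9766
y = L1*sin(t1) + L2*sin(t1+t2) = 3.2051
Distance to target:
d = sqrt((-2.5 - -0.9766)^2 + (1.8 - 3.2051)^2)
= sqrt(2.3209 + 1.9744)
= 2.0725 m


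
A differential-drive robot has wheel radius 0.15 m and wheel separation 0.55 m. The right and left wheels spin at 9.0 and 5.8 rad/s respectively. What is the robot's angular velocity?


vR = r*wR = 0.15*9.0 = 1.35 m/s
vL = r*wL = 0.15*5.8 = 0.87 m/s
v = (vR+vL)/2 = 1.11 m/s
omega = (vR-vL)/L = 0.8727 rad/s
angular velocity = 0.8727 rad/s


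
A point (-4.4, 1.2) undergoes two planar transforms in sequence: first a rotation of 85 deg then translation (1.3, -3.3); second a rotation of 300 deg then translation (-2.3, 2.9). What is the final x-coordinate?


After transform 1:
x1 = cos(85)*-4.4 - sin(85)*1.2 + 1.3 = -0.2789
y1 = sin(85)*-4.4 + cos(85)*1.2 + -3.3 = -7.5787
After transform 2:
x2 = cos(300)*-0.2789 - sin(300)*-7.5787 + -2.3
= -9.0028


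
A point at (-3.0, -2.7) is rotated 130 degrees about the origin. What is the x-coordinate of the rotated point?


x' = x*cos(theta) - y*sin(theta)
cos(130 deg) = -0.6428, sin(130 deg) = 0.766
x' = -3.0 * -0.6428 - -2.7 * 0.766
= 1.9284 - -2.0683
= 3.9967


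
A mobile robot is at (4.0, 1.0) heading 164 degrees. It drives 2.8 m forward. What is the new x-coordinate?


x_new = x0 + d*cos(theta)
= 4.0 + 2.8*cos(164)
= 4.0 + -2.6915
= 1.3085


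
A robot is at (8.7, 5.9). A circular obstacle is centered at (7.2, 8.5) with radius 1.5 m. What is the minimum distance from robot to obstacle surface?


center_dist = sqrt((8.7-7.2)^2 + (5.9-8.5)^2)
= sqrt(2.25 + 6.76)
= 3.0017
min_dist = center_dist - radius = 3.0017 - 1.5 = 1.5017 m


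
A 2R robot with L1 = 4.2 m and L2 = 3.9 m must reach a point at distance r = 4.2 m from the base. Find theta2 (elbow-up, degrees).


cos(theta2) = (r^2 - L1^2 - L2^2) / (2*L1*L2)
cos(theta2) = (17.64 - 17.64 - 15.21) / 32.76
cos(theta2) = -0.464286
theta2 = 117.664 degrees


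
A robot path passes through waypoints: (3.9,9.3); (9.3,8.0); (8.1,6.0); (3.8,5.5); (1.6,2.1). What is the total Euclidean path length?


Segment lengths:
  seg1 = sqrt((5.4)^2 + (-1.3)^2) = 5.5543
  seg2 = sqrt((-1.2)^2 + (-2.0)^2) = 2.3324
  seg3 = sqrt((-4.3)^2 + (-0.5)^2) = 4.329
  seg4 = sqrt((-2.2)^2 + (-3.4)^2) = 4.0497
Total = 16.2653


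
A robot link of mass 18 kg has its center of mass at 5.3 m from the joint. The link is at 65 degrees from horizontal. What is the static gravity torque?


tau = m*g*L*cos(angle)
= 18 * 9.81 * 5.3 * cos(65 deg)
= 18 * 9.81 * 5.3 * 0.4226
= 395.5174 Nm


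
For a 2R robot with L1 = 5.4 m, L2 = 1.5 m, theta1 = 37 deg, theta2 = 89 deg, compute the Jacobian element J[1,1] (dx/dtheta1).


J[1,1] = -L1*sin(t1) - L2*sin(t1+t2)
= -5.4*sin(37) - 1.5*sin(126)
= -4.4633


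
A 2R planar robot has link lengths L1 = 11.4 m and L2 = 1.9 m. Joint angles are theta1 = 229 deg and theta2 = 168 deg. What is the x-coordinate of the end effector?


Convert angles to radians: theta1 = 3.9968, theta2 = 2.9322
x = L1*cos(theta1) + L2*cos(theta1+theta2)
x = -7.4791 + 1.5174
x = -5.9617


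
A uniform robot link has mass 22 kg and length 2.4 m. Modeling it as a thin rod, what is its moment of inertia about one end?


I = (1/3) * m * L^2
= (1/3) * 22 * 2.4^2
= 0.333333 * 22 * 5.76
= 42.24 kg*m^2


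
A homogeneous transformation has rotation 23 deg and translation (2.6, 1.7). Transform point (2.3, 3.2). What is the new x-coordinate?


x' = cos(theta)*px - sin(theta)*py + tx
= 0.9205*2.3 - 0.3907*3.2 + 2.6
= 3.4668


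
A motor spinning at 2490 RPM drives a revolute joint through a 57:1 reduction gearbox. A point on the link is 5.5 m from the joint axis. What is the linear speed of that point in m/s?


omega_motor = 2490 * 2*pi/60 = 260.7522 rad/s
omega_joint = omega_motor / 57 = 4.5746 rad/s
v = omega_joint * r = 4.5746 * 5.5
= 25.1603 m/s


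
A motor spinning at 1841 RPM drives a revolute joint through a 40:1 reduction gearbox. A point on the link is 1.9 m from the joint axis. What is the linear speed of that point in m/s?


omega_motor = 1841 * 2*pi/60 = 192.7891 rad/s
omega_joint = omega_motor / 40 = 4.8197 rad/s
v = omega_joint * r = 4.8197 * 1.9
= 9.1575 m/s


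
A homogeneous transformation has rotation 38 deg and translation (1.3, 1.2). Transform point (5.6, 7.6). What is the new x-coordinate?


x' = cos(theta)*px - sin(theta)*py + tx
= 0.788*5.6 - 0.6157*7.6 + 1.3
= 1.0338


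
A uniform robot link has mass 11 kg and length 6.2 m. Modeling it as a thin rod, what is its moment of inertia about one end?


I = (1/3) * m * L^2
= (1/3) * 11 * 6.2^2
= 0.333333 * 11 * 38.44
= 140.9467 kg*m^2


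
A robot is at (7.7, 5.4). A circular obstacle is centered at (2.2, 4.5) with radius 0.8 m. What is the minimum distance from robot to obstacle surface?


center_dist = sqrt((7.7-2.2)^2 + (5.4-4.5)^2)
= sqrt(30.25 + 0.81)
= 5.5731
min_dist = center_dist - radius = 5.5731 - 0.8 = 4.7731 m


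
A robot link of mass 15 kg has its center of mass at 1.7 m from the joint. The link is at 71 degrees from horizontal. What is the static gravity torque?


tau = m*g*L*cos(angle)
= 15 * 9.81 * 1.7 * cos(71 deg)
= 15 * 9.81 * 1.7 * 0.3256
= 81.4425 Nm


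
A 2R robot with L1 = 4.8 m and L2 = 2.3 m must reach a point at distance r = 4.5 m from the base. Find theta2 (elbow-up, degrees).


cos(theta2) = (r^2 - L1^2 - L2^2) / (2*L1*L2)
cos(theta2) = (20.25 - 23.04 - 5.29) / 22.08
cos(theta2) = -0.365942
theta2 = 111.4656 degrees


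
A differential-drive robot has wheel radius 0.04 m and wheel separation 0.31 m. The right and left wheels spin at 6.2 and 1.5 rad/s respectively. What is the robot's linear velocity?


vR = r*wR = 0.04*6.2 = 0.248 m/s
vL = r*wL = 0.04*1.5 = 0.06 m/s
v = (vR+vL)/2 = 0.154 m/s
omega = (vR-vL)/L = 0.6065 rad/s
linear velocity = 0.154 m/s


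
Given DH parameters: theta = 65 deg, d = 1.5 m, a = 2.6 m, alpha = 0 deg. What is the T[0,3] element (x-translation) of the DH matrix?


T[0,3] = a * cos(theta)
= 2.6 * cos(65 deg)
= 2.6 * 0.4226
= 1.0988


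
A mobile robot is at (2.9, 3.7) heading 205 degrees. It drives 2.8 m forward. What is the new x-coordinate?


x_new = x0 + d*cos(theta)
= 2.9 + 2.8*cos(205)
= 2.9 + -2.5377
= 0.3623


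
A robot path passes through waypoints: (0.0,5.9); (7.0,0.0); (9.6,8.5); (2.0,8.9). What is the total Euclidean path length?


Segment lengths:
  seg1 = sqrt((7.0)^2 + (-5.9)^2) = 9.1548
  seg2 = sqrt((2.6)^2 + (8.5)^2) = 8.8888
  seg3 = sqrt((-7.6)^2 + (0.4)^2) = 7.6105
Total = 25.6541


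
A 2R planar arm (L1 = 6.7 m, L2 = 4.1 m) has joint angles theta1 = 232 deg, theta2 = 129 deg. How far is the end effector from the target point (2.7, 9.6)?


End effector via forward kinematics:
x = L1*cos(t1) + L2*cos(t1+t2) = -0.0256
y = L1*sin(t1) + L2*sin(t1+t2) = -5.2081
Distance to target:
d = sqrt((2.7 - -0.0256)^2 + (9.6 - -5.2081)^2)
= sqrt(7.4287 + 219.2803)
= 15.0569 m
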